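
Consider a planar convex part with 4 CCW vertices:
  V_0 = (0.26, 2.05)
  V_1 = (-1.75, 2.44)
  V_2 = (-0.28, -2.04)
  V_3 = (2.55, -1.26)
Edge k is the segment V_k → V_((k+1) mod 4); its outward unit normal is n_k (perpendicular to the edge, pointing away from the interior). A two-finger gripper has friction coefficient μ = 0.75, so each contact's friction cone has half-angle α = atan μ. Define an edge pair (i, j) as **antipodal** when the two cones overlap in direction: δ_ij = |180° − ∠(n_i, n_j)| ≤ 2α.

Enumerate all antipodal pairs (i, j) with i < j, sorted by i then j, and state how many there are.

α = atan 0.75 = 36.87°;  2α = 73.74°
n_0 = (+0.1905, +0.9817)
n_1 = (-0.9502, -0.3118)
n_2 = (+0.2657, -0.9641)
n_3 = (+0.8224, +0.5690)
  (0,1): δ = 60.85°  ✓
  (0,2): δ = 26.39°  ✓
  (0,3): δ = 135.66°  ·
  (1,2): δ = 92.76°  ·
  (1,3): δ = 16.51°  ✓
  (2,3): δ = 70.73°  ✓
antipodal pairs: 4

count = 4; pairs: (0,1), (0,2), (1,3), (2,3)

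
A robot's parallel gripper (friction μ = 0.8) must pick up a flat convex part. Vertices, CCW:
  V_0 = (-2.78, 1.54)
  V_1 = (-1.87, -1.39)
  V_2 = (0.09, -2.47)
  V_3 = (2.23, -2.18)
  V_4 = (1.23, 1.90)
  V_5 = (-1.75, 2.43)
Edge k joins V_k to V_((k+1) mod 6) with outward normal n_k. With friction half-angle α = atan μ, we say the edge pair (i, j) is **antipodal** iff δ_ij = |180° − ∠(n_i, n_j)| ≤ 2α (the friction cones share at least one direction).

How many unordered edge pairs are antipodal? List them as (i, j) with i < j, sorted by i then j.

α = atan 0.8 = 38.66°;  2α = 77.32°
n_0 = (-0.9550, -0.2966)
n_1 = (-0.4826, -0.8758)
n_2 = (+0.1343, -0.9909)
n_3 = (+0.9713, +0.2381)
n_4 = (+0.1751, +0.9845)
n_5 = (-0.6538, +0.7567)
  (0,1): δ = 136.11°  ·
  (0,2): δ = 99.54°  ·
  (0,3): δ = 3.48°  ✓
  (0,4): δ = 62.66°  ✓
  (0,5): δ = 113.58°  ·
  (1,2): δ = 143.43°  ·
  (1,3): δ = 47.37°  ✓
  (1,4): δ = 18.77°  ✓
  (1,5): δ = 69.69°  ✓
  (2,3): δ = 83.95°  ·
  (2,4): δ = 17.80°  ✓
  (2,5): δ = 33.11°  ✓
  (3,4): δ = 113.86°  ·
  (3,5): δ = 62.94°  ✓
  (4,5): δ = 129.09°  ·
antipodal pairs: 8

count = 8; pairs: (0,3), (0,4), (1,3), (1,4), (1,5), (2,4), (2,5), (3,5)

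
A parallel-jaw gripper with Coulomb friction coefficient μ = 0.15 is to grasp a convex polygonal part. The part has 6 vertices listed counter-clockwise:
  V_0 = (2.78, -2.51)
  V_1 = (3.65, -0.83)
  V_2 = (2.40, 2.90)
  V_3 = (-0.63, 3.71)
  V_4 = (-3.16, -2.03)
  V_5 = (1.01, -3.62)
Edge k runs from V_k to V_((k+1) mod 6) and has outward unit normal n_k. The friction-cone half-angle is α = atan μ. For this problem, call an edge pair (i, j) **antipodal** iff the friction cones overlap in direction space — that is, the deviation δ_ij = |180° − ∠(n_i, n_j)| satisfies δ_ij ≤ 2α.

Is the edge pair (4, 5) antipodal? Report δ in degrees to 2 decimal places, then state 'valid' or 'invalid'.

δ = 127.04°, invalid

α = atan 0.15 = 8.53°;  2α = 17.06°
edge 4: e_4 = (+4.17, -1.59);  n_4 = (-0.3563, -0.9344)
edge 5: e_5 = (+1.77, +1.11);  n_5 = (+0.5313, -0.8472)
∠(n_4, n_5) = 52.96°
δ = |180° − 52.96°| = 127.04°
127.04° > 2α = 17.06°  →  invalid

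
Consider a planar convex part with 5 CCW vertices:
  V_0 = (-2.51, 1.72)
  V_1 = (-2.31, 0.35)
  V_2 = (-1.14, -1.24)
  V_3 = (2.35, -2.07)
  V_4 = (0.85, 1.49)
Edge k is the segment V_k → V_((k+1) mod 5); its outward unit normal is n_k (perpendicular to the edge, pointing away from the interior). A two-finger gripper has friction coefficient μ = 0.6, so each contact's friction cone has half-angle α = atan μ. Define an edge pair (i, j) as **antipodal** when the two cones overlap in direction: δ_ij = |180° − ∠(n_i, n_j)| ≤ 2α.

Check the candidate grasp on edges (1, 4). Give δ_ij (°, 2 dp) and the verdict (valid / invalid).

δ = 49.74°, valid

α = atan 0.6 = 30.96°;  2α = 61.93°
edge 1: e_1 = (+1.17, -1.59);  n_1 = (-0.8054, -0.5927)
edge 4: e_4 = (-3.36, +0.23);  n_4 = (+0.0683, +0.9977)
∠(n_1, n_4) = 130.26°
δ = |180° − 130.26°| = 49.74°
49.74° ≤ 2α = 61.93°  →  valid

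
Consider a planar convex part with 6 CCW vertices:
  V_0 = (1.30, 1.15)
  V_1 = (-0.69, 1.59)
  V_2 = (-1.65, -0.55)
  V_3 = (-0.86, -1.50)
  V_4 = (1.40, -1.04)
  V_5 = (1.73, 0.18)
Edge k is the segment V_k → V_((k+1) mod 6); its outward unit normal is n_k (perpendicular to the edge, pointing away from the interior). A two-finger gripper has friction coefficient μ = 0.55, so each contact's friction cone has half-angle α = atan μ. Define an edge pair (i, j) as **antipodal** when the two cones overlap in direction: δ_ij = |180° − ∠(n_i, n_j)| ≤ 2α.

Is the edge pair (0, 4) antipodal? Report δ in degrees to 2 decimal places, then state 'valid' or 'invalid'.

δ = 87.33°, invalid

α = atan 0.55 = 28.81°;  2α = 57.62°
edge 0: e_0 = (-1.99, +0.44);  n_0 = (+0.2159, +0.9764)
edge 4: e_4 = (+0.33, +1.22);  n_4 = (+0.9653, -0.2611)
∠(n_0, n_4) = 92.67°
δ = |180° − 92.67°| = 87.33°
87.33° > 2α = 57.62°  →  invalid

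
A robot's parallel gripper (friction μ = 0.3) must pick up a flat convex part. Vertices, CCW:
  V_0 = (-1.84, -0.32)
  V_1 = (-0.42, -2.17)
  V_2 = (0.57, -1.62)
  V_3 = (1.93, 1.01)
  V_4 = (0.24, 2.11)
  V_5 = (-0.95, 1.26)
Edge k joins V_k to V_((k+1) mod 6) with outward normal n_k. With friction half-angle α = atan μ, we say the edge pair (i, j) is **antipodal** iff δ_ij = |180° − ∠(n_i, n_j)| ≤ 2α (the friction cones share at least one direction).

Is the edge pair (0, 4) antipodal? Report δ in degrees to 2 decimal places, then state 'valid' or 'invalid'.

α = atan 0.3 = 16.70°;  2α = 33.40°
edge 0: e_0 = (+1.42, -1.85);  n_0 = (-0.7933, -0.6089)
edge 4: e_4 = (-1.19, -0.85);  n_4 = (-0.5812, +0.8137)
∠(n_0, n_4) = 91.97°
δ = |180° − 91.97°| = 88.03°
88.03° > 2α = 33.40°  →  invalid

δ = 88.03°, invalid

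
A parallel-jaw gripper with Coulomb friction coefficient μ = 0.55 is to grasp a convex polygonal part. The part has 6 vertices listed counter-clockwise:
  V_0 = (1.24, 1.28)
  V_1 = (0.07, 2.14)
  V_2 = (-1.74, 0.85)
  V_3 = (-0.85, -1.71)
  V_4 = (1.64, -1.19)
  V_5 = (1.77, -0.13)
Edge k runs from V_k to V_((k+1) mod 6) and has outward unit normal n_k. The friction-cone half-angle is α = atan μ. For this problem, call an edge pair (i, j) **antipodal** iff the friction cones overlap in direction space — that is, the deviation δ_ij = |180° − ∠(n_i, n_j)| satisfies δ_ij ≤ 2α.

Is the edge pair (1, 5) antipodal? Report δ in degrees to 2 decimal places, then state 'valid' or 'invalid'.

δ = 75.12°, invalid

α = atan 0.55 = 28.81°;  2α = 57.62°
edge 1: e_1 = (-1.81, -1.29);  n_1 = (-0.5804, +0.8143)
edge 5: e_5 = (-0.53, +1.41);  n_5 = (+0.9361, +0.3519)
∠(n_1, n_5) = 104.88°
δ = |180° − 104.88°| = 75.12°
75.12° > 2α = 57.62°  →  invalid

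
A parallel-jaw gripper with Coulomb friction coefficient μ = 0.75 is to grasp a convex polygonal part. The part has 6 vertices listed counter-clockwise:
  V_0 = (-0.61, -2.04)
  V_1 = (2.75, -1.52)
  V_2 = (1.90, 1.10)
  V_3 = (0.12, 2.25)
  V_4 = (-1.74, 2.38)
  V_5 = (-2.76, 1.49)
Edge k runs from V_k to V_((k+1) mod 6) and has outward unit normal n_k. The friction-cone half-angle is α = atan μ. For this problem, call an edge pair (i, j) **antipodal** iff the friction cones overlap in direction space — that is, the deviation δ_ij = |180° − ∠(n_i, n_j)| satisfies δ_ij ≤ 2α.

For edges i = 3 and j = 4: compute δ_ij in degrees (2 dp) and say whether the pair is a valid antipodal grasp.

δ = 134.90°, invalid

α = atan 0.75 = 36.87°;  2α = 73.74°
edge 3: e_3 = (-1.86, +0.13);  n_3 = (+0.0697, +0.9976)
edge 4: e_4 = (-1.02, -0.89);  n_4 = (-0.6575, +0.7535)
∠(n_3, n_4) = 45.10°
δ = |180° − 45.10°| = 134.90°
134.90° > 2α = 73.74°  →  invalid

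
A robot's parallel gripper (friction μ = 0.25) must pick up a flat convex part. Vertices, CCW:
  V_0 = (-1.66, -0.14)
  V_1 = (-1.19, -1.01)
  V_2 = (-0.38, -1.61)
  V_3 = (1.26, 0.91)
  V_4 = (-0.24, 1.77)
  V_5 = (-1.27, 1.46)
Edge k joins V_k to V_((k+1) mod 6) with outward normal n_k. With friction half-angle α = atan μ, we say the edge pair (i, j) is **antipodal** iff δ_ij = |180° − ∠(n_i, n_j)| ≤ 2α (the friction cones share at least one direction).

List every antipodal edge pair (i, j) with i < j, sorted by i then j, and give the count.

α = atan 0.25 = 14.04°;  2α = 28.07°
n_0 = (-0.8798, -0.4753)
n_1 = (-0.5952, -0.8036)
n_2 = (+0.8381, -0.5455)
n_3 = (+0.4974, +0.8675)
n_4 = (-0.2882, +0.9576)
n_5 = (-0.9716, +0.2368)
  (0,1): δ = 154.91°  ·
  (0,2): δ = 61.44°  ·
  (0,3): δ = 31.79°  ·
  (0,4): δ = 78.37°  ·
  (0,5): δ = 137.92°  ·
  (1,2): δ = 86.53°  ·
  (1,3): δ = 6.70°  ✓
  (1,4): δ = 53.28°  ·
  (1,5): δ = 112.83°  ·
  (2,3): δ = 86.77°  ·
  (2,4): δ = 40.19°  ·
  (2,5): δ = 19.36°  ✓
  (3,4): δ = 133.42°  ·
  (3,5): δ = 73.87°  ·
  (4,5): δ = 120.45°  ·
antipodal pairs: 2

count = 2; pairs: (1,3), (2,5)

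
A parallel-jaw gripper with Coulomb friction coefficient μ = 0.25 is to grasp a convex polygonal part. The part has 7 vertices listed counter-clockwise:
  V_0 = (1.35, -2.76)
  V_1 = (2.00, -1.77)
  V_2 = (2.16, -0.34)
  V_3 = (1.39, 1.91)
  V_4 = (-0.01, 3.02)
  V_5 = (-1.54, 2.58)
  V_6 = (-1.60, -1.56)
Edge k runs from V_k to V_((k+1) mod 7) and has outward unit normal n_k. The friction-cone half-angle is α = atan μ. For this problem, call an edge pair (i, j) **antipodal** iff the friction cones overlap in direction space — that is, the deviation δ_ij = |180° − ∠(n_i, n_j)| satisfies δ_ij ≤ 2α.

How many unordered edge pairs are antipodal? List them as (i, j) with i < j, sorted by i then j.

α = atan 0.25 = 14.04°;  2α = 28.07°
n_0 = (+0.8359, -0.5488)
n_1 = (+0.9938, -0.1112)
n_2 = (+0.9461, +0.3238)
n_3 = (+0.6213, +0.7836)
n_4 = (-0.2764, +0.9610)
n_5 = (-0.9999, +0.0145)
n_6 = (-0.3768, -0.9263)
  (0,1): δ = 153.10°  ·
  (0,2): δ = 127.82°  ·
  (0,3): δ = 95.12°  ·
  (0,4): δ = 40.67°  ·
  (0,5): δ = 32.46°  ·
  (0,6): δ = 101.15°  ·
  (1,2): δ = 154.72°  ·
  (1,3): δ = 122.03°  ·
  (1,4): δ = 67.57°  ·
  (1,5): δ = 5.55°  ✓
  (1,6): δ = 74.25°  ·
  (2,3): δ = 147.30°  ·
  (2,4): δ = 92.85°  ·
  (2,5): δ = 19.72°  ✓
  (2,6): δ = 48.97°  ·
  (3,4): δ = 125.55°  ·
  (3,5): δ = 52.42°  ·
  (3,6): δ = 16.27°  ✓
  (4,5): δ = 106.87°  ·
  (4,6): δ = 38.18°  ·
  (5,6): δ = 111.31°  ·
antipodal pairs: 3

count = 3; pairs: (1,5), (2,5), (3,6)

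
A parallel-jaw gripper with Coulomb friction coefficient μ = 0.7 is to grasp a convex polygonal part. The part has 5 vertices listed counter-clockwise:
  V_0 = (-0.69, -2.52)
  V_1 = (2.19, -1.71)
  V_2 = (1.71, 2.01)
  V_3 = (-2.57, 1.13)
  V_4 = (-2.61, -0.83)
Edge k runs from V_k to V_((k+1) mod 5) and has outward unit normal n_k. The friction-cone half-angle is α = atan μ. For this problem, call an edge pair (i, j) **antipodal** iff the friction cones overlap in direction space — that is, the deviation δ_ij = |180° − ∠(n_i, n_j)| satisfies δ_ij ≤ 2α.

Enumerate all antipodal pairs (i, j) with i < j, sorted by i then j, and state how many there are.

α = atan 0.7 = 34.99°;  2α = 69.98°
n_0 = (+0.2707, -0.9627)
n_1 = (+0.9918, +0.1280)
n_2 = (-0.2014, +0.9795)
n_3 = (-0.9998, +0.0204)
n_4 = (-0.6607, -0.7506)
  (0,1): δ = 98.36°  ·
  (0,2): δ = 4.09°  ✓
  (0,3): δ = 73.12°  ·
  (0,4): δ = 122.94°  ·
  (1,2): δ = 85.73°  ·
  (1,3): δ = 8.52°  ✓
  (1,4): δ = 41.29°  ✓
  (2,3): δ = 102.79°  ·
  (2,4): δ = 52.97°  ✓
  (3,4): δ = 130.19°  ·
antipodal pairs: 4

count = 4; pairs: (0,2), (1,3), (1,4), (2,4)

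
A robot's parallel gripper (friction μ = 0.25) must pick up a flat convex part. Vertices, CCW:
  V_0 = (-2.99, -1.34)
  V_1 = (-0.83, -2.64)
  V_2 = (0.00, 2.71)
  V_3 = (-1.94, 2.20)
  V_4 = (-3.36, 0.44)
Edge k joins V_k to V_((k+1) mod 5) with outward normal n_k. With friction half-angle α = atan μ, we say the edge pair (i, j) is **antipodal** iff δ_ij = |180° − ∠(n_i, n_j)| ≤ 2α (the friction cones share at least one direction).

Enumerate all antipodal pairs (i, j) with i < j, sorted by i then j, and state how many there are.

α = atan 0.25 = 14.04°;  2α = 28.07°
n_0 = (-0.5157, -0.8568)
n_1 = (+0.9882, -0.1533)
n_2 = (-0.2542, +0.9671)
n_3 = (-0.7783, +0.6279)
n_4 = (-0.9791, -0.2035)
  (0,1): δ = 67.78°  ·
  (0,2): δ = 45.77°  ·
  (0,3): δ = 82.14°  ·
  (0,4): δ = 132.78°  ·
  (1,2): δ = 66.45°  ·
  (1,3): δ = 30.08°  ·
  (1,4): δ = 20.56°  ✓
  (2,3): δ = 143.63°  ·
  (2,4): δ = 92.99°  ·
  (3,4): δ = 129.36°  ·
antipodal pairs: 1

count = 1; pairs: (1,4)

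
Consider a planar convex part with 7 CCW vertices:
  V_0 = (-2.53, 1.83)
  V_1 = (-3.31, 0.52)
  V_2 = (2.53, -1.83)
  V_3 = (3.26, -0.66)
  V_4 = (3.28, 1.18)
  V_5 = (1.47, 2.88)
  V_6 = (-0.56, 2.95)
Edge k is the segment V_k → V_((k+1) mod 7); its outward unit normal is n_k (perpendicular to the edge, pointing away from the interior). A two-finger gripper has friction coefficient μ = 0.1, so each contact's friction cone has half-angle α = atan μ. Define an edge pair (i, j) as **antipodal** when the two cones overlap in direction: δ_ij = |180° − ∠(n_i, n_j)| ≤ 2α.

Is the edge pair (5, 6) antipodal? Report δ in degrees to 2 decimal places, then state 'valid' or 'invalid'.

α = atan 0.1 = 5.71°;  2α = 11.42°
edge 5: e_5 = (-2.03, +0.07);  n_5 = (+0.0345, +0.9994)
edge 6: e_6 = (-1.97, -1.12);  n_6 = (-0.4942, +0.8693)
∠(n_5, n_6) = 31.59°
δ = |180° − 31.59°| = 148.41°
148.41° > 2α = 11.42°  →  invalid

δ = 148.41°, invalid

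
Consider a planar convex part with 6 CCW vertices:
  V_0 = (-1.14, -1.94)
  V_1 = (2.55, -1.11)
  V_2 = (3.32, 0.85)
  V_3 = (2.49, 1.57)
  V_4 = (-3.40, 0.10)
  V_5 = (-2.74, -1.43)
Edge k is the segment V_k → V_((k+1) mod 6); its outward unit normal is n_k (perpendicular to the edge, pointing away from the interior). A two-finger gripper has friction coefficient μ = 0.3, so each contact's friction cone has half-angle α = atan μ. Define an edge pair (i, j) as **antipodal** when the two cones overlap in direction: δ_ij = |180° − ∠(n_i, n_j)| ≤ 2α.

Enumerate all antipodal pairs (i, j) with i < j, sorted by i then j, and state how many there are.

count = 4; pairs: (0,3), (2,4), (2,5), (3,5)

α = atan 0.3 = 16.70°;  2α = 33.40°
n_0 = (+0.2194, -0.9756)
n_1 = (+0.9308, -0.3657)
n_2 = (+0.6553, +0.7554)
n_3 = (-0.2421, +0.9702)
n_4 = (-0.9182, -0.3961)
n_5 = (-0.3037, -0.9528)
  (0,1): δ = 124.12°  ·
  (0,2): δ = 53.62°  ·
  (0,3): δ = 1.34°  ✓
  (0,4): δ = 100.66°  ·
  (0,5): δ = 149.64°  ·
  (1,2): δ = 109.49°  ·
  (1,3): δ = 54.54°  ·
  (1,4): δ = 44.78°  ·
  (1,5): δ = 93.77°  ·
  (2,3): δ = 125.05°  ·
  (2,4): δ = 25.73°  ✓
  (2,5): δ = 23.26°  ✓
  (3,4): δ = 80.68°  ·
  (3,5): δ = 31.69°  ✓
  (4,5): δ = 131.01°  ·
antipodal pairs: 4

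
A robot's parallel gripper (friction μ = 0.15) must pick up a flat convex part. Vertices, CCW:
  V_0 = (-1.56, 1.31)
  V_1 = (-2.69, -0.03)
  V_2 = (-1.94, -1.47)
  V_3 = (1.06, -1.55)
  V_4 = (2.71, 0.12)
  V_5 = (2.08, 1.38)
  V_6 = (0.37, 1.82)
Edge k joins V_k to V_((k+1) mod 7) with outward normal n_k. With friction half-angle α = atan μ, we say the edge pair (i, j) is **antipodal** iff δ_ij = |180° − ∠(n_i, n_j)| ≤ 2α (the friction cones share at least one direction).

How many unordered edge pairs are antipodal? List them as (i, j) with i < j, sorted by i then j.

count = 4; pairs: (0,3), (1,4), (2,5), (2,6)

α = atan 0.15 = 8.53°;  2α = 17.06°
n_0 = (-0.7645, +0.6447)
n_1 = (-0.8869, -0.4619)
n_2 = (-0.0267, -0.9996)
n_3 = (+0.7114, -0.7028)
n_4 = (+0.8944, +0.4472)
n_5 = (+0.2492, +0.9685)
n_6 = (-0.2555, +0.9668)
  (0,1): δ = 112.35°  ·
  (0,2): δ = 51.39°  ·
  (0,3): δ = 4.51°  ✓
  (0,4): δ = 66.71°  ·
  (0,5): δ = 115.71°  ·
  (0,6): δ = 144.94°  ·
  (1,2): δ = 119.04°  ·
  (1,3): δ = 72.17°  ·
  (1,4): δ = 0.95°  ✓
  (1,5): δ = 48.06°  ·
  (1,6): δ = 77.29°  ·
  (2,3): δ = 133.13°  ·
  (2,4): δ = 61.91°  ·
  (2,5): δ = 12.90°  ✓
  (2,6): δ = 16.33°  ✓
  (3,4): δ = 108.78°  ·
  (3,5): δ = 59.77°  ·
  (3,6): δ = 30.54°  ·
  (4,5): δ = 130.99°  ·
  (4,6): δ = 101.76°  ·
  (5,6): δ = 150.77°  ·
antipodal pairs: 4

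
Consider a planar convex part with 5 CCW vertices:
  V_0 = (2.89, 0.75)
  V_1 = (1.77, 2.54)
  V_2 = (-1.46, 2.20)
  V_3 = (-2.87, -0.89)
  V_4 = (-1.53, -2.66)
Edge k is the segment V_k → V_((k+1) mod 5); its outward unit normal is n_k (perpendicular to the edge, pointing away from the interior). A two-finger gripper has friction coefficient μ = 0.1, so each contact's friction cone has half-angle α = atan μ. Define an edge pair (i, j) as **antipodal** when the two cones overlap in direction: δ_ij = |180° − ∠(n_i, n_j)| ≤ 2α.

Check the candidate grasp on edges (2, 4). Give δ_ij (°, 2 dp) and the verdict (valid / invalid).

α = atan 0.1 = 5.71°;  2α = 11.42°
edge 2: e_2 = (-1.41, -3.09);  n_2 = (-0.9098, +0.4151)
edge 4: e_4 = (+4.42, +3.41);  n_4 = (+0.6108, -0.7918)
∠(n_2, n_4) = 152.18°
δ = |180° − 152.18°| = 27.82°
27.82° > 2α = 11.42°  →  invalid

δ = 27.82°, invalid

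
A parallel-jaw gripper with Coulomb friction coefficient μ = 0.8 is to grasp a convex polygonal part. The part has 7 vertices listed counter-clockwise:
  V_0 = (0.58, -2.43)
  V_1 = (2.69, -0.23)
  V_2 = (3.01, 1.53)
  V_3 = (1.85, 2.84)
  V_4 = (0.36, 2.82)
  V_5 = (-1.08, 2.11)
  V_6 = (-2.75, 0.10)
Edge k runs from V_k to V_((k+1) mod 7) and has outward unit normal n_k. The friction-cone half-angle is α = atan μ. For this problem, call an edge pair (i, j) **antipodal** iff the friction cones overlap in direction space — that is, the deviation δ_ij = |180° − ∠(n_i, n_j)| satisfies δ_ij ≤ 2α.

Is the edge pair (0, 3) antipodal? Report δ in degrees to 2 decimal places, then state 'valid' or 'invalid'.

δ = 45.43°, valid

α = atan 0.8 = 38.66°;  2α = 77.32°
edge 0: e_0 = (+2.11, +2.20);  n_0 = (+0.7217, -0.6922)
edge 3: e_3 = (-1.49, -0.02);  n_3 = (-0.0134, +0.9999)
∠(n_0, n_3) = 134.57°
δ = |180° − 134.57°| = 45.43°
45.43° ≤ 2α = 77.32°  →  valid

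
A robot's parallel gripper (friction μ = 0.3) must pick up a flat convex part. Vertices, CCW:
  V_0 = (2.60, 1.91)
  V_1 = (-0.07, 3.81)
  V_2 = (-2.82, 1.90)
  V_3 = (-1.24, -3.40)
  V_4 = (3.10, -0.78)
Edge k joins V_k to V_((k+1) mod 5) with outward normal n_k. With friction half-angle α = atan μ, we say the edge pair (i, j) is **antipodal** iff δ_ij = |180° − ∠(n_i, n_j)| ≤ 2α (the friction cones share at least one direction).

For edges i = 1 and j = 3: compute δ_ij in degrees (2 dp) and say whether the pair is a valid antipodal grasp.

δ = 3.66°, valid

α = atan 0.3 = 16.70°;  2α = 33.40°
edge 1: e_1 = (-2.75, -1.91);  n_1 = (-0.5705, +0.8213)
edge 3: e_3 = (+4.34, +2.62);  n_3 = (+0.5168, -0.8561)
∠(n_1, n_3) = 176.34°
δ = |180° − 176.34°| = 3.66°
3.66° ≤ 2α = 33.40°  →  valid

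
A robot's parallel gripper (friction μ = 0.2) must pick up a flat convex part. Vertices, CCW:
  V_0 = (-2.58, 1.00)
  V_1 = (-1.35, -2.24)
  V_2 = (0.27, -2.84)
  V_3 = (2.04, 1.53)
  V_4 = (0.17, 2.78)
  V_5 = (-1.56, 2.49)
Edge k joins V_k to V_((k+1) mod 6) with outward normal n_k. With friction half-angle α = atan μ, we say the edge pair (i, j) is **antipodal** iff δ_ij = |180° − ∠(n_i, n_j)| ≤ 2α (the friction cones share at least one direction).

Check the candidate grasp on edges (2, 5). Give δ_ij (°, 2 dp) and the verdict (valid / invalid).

δ = 12.34°, valid

α = atan 0.2 = 11.31°;  2α = 22.62°
edge 2: e_2 = (+1.77, +4.37);  n_2 = (+0.9269, -0.3754)
edge 5: e_5 = (-1.02, -1.49);  n_5 = (-0.8252, +0.5649)
∠(n_2, n_5) = 167.66°
δ = |180° − 167.66°| = 12.34°
12.34° ≤ 2α = 22.62°  →  valid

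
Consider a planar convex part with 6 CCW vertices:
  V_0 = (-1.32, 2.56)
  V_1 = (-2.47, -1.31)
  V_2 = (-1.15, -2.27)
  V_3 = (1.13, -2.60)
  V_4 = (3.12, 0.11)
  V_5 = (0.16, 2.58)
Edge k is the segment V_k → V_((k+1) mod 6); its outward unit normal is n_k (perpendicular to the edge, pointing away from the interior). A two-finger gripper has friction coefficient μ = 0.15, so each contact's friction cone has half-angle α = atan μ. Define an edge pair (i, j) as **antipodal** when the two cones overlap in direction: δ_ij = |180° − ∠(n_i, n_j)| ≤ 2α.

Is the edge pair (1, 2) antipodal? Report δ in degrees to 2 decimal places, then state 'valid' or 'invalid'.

α = atan 0.15 = 8.53°;  2α = 17.06°
edge 1: e_1 = (+1.32, -0.96);  n_1 = (-0.5882, -0.8087)
edge 2: e_2 = (+2.28, -0.33);  n_2 = (-0.1432, -0.9897)
∠(n_1, n_2) = 27.79°
δ = |180° − 27.79°| = 152.21°
152.21° > 2α = 17.06°  →  invalid

δ = 152.21°, invalid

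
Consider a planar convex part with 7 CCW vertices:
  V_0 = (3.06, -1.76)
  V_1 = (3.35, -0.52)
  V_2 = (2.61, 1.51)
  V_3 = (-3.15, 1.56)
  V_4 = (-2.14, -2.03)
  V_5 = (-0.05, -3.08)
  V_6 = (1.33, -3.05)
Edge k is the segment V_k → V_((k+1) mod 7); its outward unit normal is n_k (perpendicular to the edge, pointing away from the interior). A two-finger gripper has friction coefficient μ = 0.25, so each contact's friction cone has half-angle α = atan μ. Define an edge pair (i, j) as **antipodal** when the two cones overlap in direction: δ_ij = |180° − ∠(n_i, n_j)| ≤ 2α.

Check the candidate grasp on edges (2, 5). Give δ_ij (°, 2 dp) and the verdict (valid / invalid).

δ = 1.74°, valid

α = atan 0.25 = 14.04°;  2α = 28.07°
edge 2: e_2 = (-5.76, +0.05);  n_2 = (+0.0087, +1.0000)
edge 5: e_5 = (+1.38, +0.03);  n_5 = (+0.0217, -0.9998)
∠(n_2, n_5) = 178.26°
δ = |180° − 178.26°| = 1.74°
1.74° ≤ 2α = 28.07°  →  valid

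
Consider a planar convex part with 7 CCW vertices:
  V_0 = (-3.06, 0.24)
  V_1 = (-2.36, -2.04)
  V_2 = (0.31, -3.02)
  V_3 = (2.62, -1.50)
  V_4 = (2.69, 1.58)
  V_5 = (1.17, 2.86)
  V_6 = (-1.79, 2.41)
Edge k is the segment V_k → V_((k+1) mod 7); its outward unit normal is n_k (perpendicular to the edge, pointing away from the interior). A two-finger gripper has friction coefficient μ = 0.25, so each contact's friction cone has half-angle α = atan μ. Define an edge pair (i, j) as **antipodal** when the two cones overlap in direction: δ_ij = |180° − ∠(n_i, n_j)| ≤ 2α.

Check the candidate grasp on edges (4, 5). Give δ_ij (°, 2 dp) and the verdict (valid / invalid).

δ = 131.25°, invalid

α = atan 0.25 = 14.04°;  2α = 28.07°
edge 4: e_4 = (-1.52, +1.28);  n_4 = (+0.6441, +0.7649)
edge 5: e_5 = (-2.96, -0.45);  n_5 = (-0.1503, +0.9886)
∠(n_4, n_5) = 48.75°
δ = |180° − 48.75°| = 131.25°
131.25° > 2α = 28.07°  →  invalid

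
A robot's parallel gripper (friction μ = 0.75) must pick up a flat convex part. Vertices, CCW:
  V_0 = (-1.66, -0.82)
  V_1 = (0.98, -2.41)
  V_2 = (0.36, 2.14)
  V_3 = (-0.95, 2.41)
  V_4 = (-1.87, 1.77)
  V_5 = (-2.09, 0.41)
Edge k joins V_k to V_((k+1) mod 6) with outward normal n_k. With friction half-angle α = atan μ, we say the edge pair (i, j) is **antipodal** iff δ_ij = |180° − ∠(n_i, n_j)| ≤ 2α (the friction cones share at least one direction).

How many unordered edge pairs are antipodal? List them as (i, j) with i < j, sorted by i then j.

count = 7; pairs: (0,1), (0,2), (0,3), (1,3), (1,4), (1,5), (2,5)

α = atan 0.75 = 36.87°;  2α = 73.74°
n_0 = (-0.5159, -0.8566)
n_1 = (+0.9908, +0.1350)
n_2 = (+0.2019, +0.9794)
n_3 = (-0.5711, +0.8209)
n_4 = (-0.9872, +0.1597)
n_5 = (-0.9440, -0.3300)
  (0,1): δ = 51.18°  ✓
  (0,2): δ = 19.41°  ✓
  (0,3): δ = 65.88°  ✓
  (0,4): δ = 111.87°  ·
  (0,5): δ = 140.33°  ·
  (1,2): δ = 109.41°  ·
  (1,3): δ = 62.94°  ✓
  (1,4): δ = 16.95°  ✓
  (1,5): δ = 11.51°  ✓
  (2,3): δ = 133.53°  ·
  (2,4): δ = 87.54°  ·
  (2,5): δ = 59.08°  ✓
  (3,4): δ = 134.01°  ·
  (3,5): δ = 105.56°  ·
  (4,5): δ = 151.54°  ·
antipodal pairs: 7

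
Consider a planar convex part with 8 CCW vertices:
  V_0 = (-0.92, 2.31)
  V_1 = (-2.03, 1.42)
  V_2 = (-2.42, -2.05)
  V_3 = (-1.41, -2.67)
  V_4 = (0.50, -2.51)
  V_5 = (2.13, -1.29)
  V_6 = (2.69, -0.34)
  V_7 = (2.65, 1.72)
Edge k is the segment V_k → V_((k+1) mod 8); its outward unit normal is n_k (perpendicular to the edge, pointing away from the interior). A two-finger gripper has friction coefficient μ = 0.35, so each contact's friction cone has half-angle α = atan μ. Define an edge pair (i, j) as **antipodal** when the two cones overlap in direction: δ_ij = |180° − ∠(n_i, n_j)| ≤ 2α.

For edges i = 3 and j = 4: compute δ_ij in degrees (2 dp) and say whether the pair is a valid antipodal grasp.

δ = 147.97°, invalid

α = atan 0.35 = 19.29°;  2α = 38.58°
edge 3: e_3 = (+1.91, +0.16);  n_3 = (+0.0835, -0.9965)
edge 4: e_4 = (+1.63, +1.22);  n_4 = (+0.5992, -0.8006)
∠(n_3, n_4) = 32.03°
δ = |180° − 32.03°| = 147.97°
147.97° > 2α = 38.58°  →  invalid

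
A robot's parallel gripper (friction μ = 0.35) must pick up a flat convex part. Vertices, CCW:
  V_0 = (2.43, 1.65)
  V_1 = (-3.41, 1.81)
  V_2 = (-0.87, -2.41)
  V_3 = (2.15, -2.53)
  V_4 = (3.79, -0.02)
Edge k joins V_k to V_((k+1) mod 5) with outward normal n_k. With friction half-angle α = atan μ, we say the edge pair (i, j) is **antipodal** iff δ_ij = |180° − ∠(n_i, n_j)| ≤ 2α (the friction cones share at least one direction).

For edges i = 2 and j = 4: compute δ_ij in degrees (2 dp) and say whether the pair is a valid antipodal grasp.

α = atan 0.35 = 19.29°;  2α = 38.58°
edge 2: e_2 = (+3.02, -0.12);  n_2 = (-0.0397, -0.9992)
edge 4: e_4 = (-1.36, +1.67);  n_4 = (+0.7754, +0.6315)
∠(n_2, n_4) = 131.43°
δ = |180° − 131.43°| = 48.57°
48.57° > 2α = 38.58°  →  invalid

δ = 48.57°, invalid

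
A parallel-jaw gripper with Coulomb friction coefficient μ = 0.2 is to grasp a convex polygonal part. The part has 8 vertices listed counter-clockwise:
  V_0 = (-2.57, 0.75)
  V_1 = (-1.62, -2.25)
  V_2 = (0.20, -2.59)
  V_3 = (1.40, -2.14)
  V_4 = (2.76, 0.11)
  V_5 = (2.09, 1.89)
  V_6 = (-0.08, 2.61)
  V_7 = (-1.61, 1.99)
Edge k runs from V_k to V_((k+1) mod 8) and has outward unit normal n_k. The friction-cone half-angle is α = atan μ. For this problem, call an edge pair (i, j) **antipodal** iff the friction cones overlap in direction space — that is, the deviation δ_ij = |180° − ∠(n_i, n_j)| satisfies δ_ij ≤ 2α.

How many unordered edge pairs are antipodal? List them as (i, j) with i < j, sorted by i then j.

α = atan 0.2 = 11.31°;  2α = 22.62°
n_0 = (-0.9533, -0.3019)
n_1 = (-0.1836, -0.9830)
n_2 = (+0.3511, -0.9363)
n_3 = (+0.8558, -0.5173)
n_4 = (+0.9359, +0.3523)
n_5 = (+0.3149, +0.9491)
n_6 = (-0.3756, +0.9268)
n_7 = (-0.7907, +0.6122)
  (0,1): δ = 118.15°  ·
  (0,2): δ = 87.02°  ·
  (0,3): δ = 48.72°  ·
  (0,4): δ = 3.06°  ✓
  (0,5): δ = 54.07°  ·
  (0,6): δ = 94.49°  ·
  (0,7): δ = 124.68°  ·
  (1,2): δ = 148.86°  ·
  (1,3): δ = 110.57°  ·
  (1,4): δ = 58.79°  ·
  (1,5): δ = 7.77°  ✓
  (1,6): δ = 32.64°  ·
  (1,7): δ = 62.83°  ·
  (2,3): δ = 141.71°  ·
  (2,4): δ = 89.93°  ·
  (2,5): δ = 38.91°  ·
  (2,6): δ = 1.50°  ✓
  (2,7): δ = 31.70°  ·
  (3,4): δ = 128.22°  ·
  (3,5): δ = 77.21°  ·
  (3,6): δ = 36.79°  ·
  (3,7): δ = 6.60°  ✓
  (4,5): δ = 128.98°  ·
  (4,6): δ = 88.57°  ·
  (4,7): δ = 58.37°  ·
  (5,6): δ = 139.59°  ·
  (5,7): δ = 109.39°  ·
  (6,7): δ = 149.81°  ·
antipodal pairs: 4

count = 4; pairs: (0,4), (1,5), (2,6), (3,7)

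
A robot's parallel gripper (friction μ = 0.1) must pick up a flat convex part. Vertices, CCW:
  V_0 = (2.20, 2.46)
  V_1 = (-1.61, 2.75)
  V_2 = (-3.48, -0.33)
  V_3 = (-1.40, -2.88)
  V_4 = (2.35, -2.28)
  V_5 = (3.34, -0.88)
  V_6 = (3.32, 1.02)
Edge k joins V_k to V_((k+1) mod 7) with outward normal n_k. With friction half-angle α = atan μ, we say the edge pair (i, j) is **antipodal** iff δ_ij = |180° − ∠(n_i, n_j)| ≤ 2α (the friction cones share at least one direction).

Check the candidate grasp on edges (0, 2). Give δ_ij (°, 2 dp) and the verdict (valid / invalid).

δ = 46.44°, invalid

α = atan 0.1 = 5.71°;  2α = 11.42°
edge 0: e_0 = (-3.81, +0.29);  n_0 = (+0.0759, +0.9971)
edge 2: e_2 = (+2.08, -2.55);  n_2 = (-0.7749, -0.6321)
∠(n_0, n_2) = 133.56°
δ = |180° − 133.56°| = 46.44°
46.44° > 2α = 11.42°  →  invalid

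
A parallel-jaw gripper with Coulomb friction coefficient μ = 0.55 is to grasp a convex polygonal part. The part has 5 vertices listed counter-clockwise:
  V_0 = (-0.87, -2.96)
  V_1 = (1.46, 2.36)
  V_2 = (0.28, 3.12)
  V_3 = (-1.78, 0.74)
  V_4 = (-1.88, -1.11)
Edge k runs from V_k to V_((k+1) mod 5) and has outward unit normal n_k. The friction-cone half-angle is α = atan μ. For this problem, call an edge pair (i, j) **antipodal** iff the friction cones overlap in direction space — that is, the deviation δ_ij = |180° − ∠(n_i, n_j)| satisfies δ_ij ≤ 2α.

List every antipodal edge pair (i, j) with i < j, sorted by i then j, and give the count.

count = 4; pairs: (0,2), (0,3), (0,4), (1,4)

α = atan 0.55 = 28.81°;  2α = 57.62°
n_0 = (+0.9160, -0.4012)
n_1 = (+0.5415, +0.8407)
n_2 = (-0.7561, +0.6544)
n_3 = (-0.9985, +0.0540)
n_4 = (-0.8777, -0.4792)
  (0,1): δ = 99.13°  ·
  (0,2): δ = 17.23°  ✓
  (0,3): δ = 20.56°  ✓
  (0,4): δ = 52.28°  ✓
  (1,2): δ = 98.09°  ·
  (1,3): δ = 60.31°  ·
  (1,4): δ = 28.58°  ✓
  (2,3): δ = 142.22°  ·
  (2,4): δ = 110.49°  ·
  (3,4): δ = 148.27°  ·
antipodal pairs: 4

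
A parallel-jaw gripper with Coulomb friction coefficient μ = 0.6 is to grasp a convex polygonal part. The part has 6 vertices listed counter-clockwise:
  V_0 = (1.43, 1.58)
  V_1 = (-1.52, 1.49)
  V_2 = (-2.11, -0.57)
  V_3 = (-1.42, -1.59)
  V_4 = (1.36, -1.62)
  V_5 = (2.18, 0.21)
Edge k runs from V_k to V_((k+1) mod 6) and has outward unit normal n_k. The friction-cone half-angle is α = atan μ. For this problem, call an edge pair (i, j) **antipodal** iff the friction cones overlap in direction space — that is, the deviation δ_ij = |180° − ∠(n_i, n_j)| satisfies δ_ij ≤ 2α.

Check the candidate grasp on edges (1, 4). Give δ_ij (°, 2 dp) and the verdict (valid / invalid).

α = atan 0.6 = 30.96°;  2α = 61.93°
edge 1: e_1 = (-0.59, -2.06);  n_1 = (-0.9613, +0.2753)
edge 4: e_4 = (+0.82, +1.83);  n_4 = (+0.9126, -0.4089)
∠(n_1, n_4) = 171.85°
δ = |180° − 171.85°| = 8.15°
8.15° ≤ 2α = 61.93°  →  valid

δ = 8.15°, valid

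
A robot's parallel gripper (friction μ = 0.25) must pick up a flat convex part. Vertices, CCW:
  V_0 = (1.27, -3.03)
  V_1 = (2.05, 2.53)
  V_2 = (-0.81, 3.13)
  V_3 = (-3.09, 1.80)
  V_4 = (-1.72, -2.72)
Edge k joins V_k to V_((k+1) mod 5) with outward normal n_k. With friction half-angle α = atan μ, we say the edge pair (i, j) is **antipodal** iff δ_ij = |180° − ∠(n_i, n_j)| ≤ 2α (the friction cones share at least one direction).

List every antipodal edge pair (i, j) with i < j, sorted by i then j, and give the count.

count = 2; pairs: (0,3), (1,4)

α = atan 0.25 = 14.04°;  2α = 28.07°
n_0 = (+0.9903, -0.1389)
n_1 = (+0.2053, +0.9787)
n_2 = (-0.5039, +0.8638)
n_3 = (-0.9570, -0.2901)
n_4 = (-0.1031, -0.9947)
  (0,1): δ = 93.86°  ·
  (0,2): δ = 51.76°  ·
  (0,3): δ = 24.85°  ✓
  (0,4): δ = 92.07°  ·
  (1,2): δ = 137.90°  ·
  (1,3): δ = 61.29°  ·
  (1,4): δ = 5.93°  ✓
  (2,3): δ = 103.39°  ·
  (2,4): δ = 36.18°  ·
  (3,4): δ = 112.78°  ·
antipodal pairs: 2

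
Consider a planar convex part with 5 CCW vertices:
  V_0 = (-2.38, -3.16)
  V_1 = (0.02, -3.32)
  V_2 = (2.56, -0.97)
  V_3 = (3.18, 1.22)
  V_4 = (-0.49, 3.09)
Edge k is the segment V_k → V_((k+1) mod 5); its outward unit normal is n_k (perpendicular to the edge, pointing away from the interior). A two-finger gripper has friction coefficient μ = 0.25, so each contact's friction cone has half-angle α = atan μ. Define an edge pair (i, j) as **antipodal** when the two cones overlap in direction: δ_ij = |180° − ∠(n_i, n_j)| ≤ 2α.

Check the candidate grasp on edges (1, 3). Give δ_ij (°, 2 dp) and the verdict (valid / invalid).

α = atan 0.25 = 14.04°;  2α = 28.07°
edge 1: e_1 = (+2.54, +2.35);  n_1 = (+0.6791, -0.7340)
edge 3: e_3 = (-3.67, +1.87);  n_3 = (+0.4540, +0.8910)
∠(n_1, n_3) = 110.22°
δ = |180° − 110.22°| = 69.78°
69.78° > 2α = 28.07°  →  invalid

δ = 69.78°, invalid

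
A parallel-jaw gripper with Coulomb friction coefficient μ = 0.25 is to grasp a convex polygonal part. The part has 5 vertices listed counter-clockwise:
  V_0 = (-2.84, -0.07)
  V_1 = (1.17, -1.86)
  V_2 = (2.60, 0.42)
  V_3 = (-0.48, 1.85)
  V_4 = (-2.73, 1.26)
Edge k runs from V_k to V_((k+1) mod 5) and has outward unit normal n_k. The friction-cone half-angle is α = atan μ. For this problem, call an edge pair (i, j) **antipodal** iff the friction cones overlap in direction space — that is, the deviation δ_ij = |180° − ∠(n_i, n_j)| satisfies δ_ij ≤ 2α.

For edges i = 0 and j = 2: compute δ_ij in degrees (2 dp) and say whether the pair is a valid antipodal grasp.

α = atan 0.25 = 14.04°;  2α = 28.07°
edge 0: e_0 = (+4.01, -1.79);  n_0 = (-0.4076, -0.9132)
edge 2: e_2 = (-3.08, +1.43);  n_2 = (+0.4211, +0.9070)
∠(n_0, n_2) = 179.15°
δ = |180° − 179.15°| = 0.85°
0.85° ≤ 2α = 28.07°  →  valid

δ = 0.85°, valid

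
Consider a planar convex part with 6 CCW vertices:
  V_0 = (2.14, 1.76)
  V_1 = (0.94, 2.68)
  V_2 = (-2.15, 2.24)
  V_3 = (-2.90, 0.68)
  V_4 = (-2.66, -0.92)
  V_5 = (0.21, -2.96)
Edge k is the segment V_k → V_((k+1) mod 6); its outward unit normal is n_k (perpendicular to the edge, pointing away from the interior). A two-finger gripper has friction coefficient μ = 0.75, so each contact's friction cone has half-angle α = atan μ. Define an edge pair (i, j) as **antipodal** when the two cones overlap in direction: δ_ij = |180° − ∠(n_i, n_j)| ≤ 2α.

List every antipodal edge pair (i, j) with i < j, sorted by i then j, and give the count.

α = atan 0.75 = 36.87°;  2α = 73.74°
n_0 = (+0.6084, +0.7936)
n_1 = (-0.1410, +0.9900)
n_2 = (-0.9013, +0.4333)
n_3 = (-0.9889, -0.1483)
n_4 = (-0.5794, -0.8151)
n_5 = (+0.9256, -0.3785)
  (0,1): δ = 134.42°  ·
  (0,2): δ = 78.20°  ·
  (0,3): δ = 43.99°  ✓
  (0,4): δ = 2.07°  ✓
  (0,5): δ = 105.24°  ·
  (1,2): δ = 123.78°  ·
  (1,3): δ = 89.57°  ·
  (1,4): δ = 43.51°  ✓
  (1,5): δ = 59.66°  ✓
  (2,3): δ = 145.79°  ·
  (2,4): δ = 99.73°  ·
  (2,5): δ = 3.44°  ✓
  (3,4): δ = 133.94°  ·
  (3,5): δ = 30.77°  ✓
  (4,5): δ = 76.83°  ·
antipodal pairs: 6

count = 6; pairs: (0,3), (0,4), (1,4), (1,5), (2,5), (3,5)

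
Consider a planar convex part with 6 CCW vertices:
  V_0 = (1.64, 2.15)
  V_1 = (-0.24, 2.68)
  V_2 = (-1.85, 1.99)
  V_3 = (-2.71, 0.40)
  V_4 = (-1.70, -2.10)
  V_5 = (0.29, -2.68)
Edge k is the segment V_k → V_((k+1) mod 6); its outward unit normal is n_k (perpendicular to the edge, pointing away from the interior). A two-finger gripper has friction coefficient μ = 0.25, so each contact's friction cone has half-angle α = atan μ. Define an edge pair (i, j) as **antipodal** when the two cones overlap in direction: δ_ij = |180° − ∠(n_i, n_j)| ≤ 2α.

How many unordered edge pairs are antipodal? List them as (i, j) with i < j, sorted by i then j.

α = atan 0.25 = 14.04°;  2α = 28.07°
n_0 = (+0.2713, +0.9625)
n_1 = (-0.3939, +0.9191)
n_2 = (-0.8796, +0.4757)
n_3 = (-0.9272, -0.3746)
n_4 = (-0.2798, -0.9601)
n_5 = (+0.9631, -0.2692)
  (0,1): δ = 141.06°  ·
  (0,2): δ = 102.66°  ·
  (0,3): δ = 52.26°  ·
  (0,4): δ = 0.51°  ✓
  (0,5): δ = 90.13°  ·
  (1,2): δ = 141.61°  ·
  (1,3): δ = 91.20°  ·
  (1,4): δ = 39.45°  ·
  (1,5): δ = 51.19°  ·
  (2,3): δ = 129.59°  ·
  (2,4): δ = 77.84°  ·
  (2,5): δ = 12.79°  ✓
  (3,4): δ = 128.25°  ·
  (3,5): δ = 37.61°  ·
  (4,5): δ = 89.37°  ·
antipodal pairs: 2

count = 2; pairs: (0,4), (2,5)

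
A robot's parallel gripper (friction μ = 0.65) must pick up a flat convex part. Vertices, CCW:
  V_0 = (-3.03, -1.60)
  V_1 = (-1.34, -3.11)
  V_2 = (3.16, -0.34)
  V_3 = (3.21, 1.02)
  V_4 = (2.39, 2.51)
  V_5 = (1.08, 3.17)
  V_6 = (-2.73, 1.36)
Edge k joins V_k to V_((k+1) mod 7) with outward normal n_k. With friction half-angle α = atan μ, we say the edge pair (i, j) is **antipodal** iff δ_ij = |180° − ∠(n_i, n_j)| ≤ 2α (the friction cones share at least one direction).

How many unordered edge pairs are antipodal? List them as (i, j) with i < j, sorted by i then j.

α = atan 0.65 = 33.02°;  2α = 66.05°
n_0 = (-0.6663, -0.7457)
n_1 = (+0.5242, -0.8516)
n_2 = (+0.9993, -0.0367)
n_3 = (+0.8761, +0.4821)
n_4 = (+0.4499, +0.8931)
n_5 = (-0.4291, +0.9033)
n_6 = (-0.9949, +0.1008)
  (0,1): δ = 106.60°  ·
  (0,2): δ = 50.33°  ✓
  (0,3): δ = 19.39°  ✓
  (0,4): δ = 15.04°  ✓
  (0,5): δ = 67.19°  ·
  (0,6): δ = 125.99°  ·
  (1,2): δ = 123.72°  ·
  (1,3): δ = 92.79°  ·
  (1,4): δ = 58.35°  ✓
  (1,5): δ = 6.20°  ✓
  (1,6): δ = 52.60°  ✓
  (2,3): δ = 149.07°  ·
  (2,4): δ = 114.63°  ·
  (2,5): δ = 62.48°  ✓
  (2,6): δ = 3.68°  ✓
  (3,4): δ = 145.57°  ·
  (3,5): δ = 93.41°  ·
  (3,6): δ = 34.61°  ✓
  (4,5): δ = 127.85°  ·
  (4,6): δ = 69.05°  ·
  (5,6): δ = 121.20°  ·
antipodal pairs: 9

count = 9; pairs: (0,2), (0,3), (0,4), (1,4), (1,5), (1,6), (2,5), (2,6), (3,6)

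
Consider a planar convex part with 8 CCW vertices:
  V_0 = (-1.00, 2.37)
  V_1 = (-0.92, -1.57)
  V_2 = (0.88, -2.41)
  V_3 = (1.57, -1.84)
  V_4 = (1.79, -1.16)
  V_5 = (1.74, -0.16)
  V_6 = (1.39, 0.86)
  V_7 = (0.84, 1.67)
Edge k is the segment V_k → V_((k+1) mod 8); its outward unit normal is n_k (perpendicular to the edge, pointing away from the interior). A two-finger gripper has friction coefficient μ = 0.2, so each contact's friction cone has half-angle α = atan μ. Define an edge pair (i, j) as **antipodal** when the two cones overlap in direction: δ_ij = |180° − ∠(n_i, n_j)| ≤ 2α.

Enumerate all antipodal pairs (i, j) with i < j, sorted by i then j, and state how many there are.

α = atan 0.2 = 11.31°;  2α = 22.62°
n_0 = (-0.9998, -0.0203)
n_1 = (-0.4229, -0.9062)
n_2 = (+0.6369, -0.7710)
n_3 = (+0.9514, -0.3078)
n_4 = (+0.9988, +0.0499)
n_5 = (+0.9459, +0.3246)
n_6 = (+0.8273, +0.5618)
n_7 = (+0.3556, +0.9346)
  (0,1): δ = 116.18°  ·
  (0,2): δ = 51.60°  ·
  (0,3): δ = 19.09°  ✓
  (0,4): δ = 1.70°  ✓
  (0,5): δ = 17.78°  ✓
  (0,6): δ = 33.01°  ·
  (0,7): δ = 68.01°  ·
  (1,2): δ = 115.42°  ·
  (1,3): δ = 82.91°  ·
  (1,4): δ = 62.12°  ·
  (1,5): δ = 46.04°  ·
  (1,6): δ = 30.81°  ·
  (1,7): δ = 4.19°  ✓
  (2,3): δ = 147.49°  ·
  (2,4): δ = 126.70°  ·
  (2,5): δ = 110.62°  ·
  (2,6): δ = 95.38°  ·
  (2,7): δ = 60.39°  ·
  (3,4): δ = 159.21°  ·
  (3,5): δ = 143.13°  ·
  (3,6): δ = 127.90°  ·
  (3,7): δ = 92.90°  ·
  (4,5): δ = 163.92°  ·
  (4,6): δ = 148.69°  ·
  (4,7): δ = 113.69°  ·
  (5,6): δ = 164.76°  ·
  (5,7): δ = 129.77°  ·
  (6,7): δ = 145.01°  ·
antipodal pairs: 4

count = 4; pairs: (0,3), (0,4), (0,5), (1,7)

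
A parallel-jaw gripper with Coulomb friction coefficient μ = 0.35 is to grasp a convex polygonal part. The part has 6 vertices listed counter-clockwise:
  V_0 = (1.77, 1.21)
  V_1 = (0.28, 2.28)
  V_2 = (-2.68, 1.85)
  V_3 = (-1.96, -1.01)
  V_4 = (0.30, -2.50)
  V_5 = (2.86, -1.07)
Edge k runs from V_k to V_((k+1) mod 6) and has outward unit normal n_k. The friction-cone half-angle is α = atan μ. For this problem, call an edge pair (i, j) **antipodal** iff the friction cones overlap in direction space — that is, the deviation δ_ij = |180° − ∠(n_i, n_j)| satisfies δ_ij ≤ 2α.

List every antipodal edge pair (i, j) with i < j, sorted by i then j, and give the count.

count = 4; pairs: (0,3), (1,4), (2,5), (3,5)

α = atan 0.35 = 19.29°;  2α = 38.58°
n_0 = (+0.5833, +0.8123)
n_1 = (-0.1438, +0.9896)
n_2 = (-0.9697, -0.2441)
n_3 = (-0.5504, -0.8349)
n_4 = (+0.4877, -0.8730)
n_5 = (+0.9022, +0.4313)
  (0,1): δ = 136.05°  ·
  (0,2): δ = 40.19°  ·
  (0,3): δ = 2.29°  ✓
  (0,4): δ = 64.87°  ·
  (0,5): δ = 151.23°  ·
  (1,2): δ = 84.14°  ·
  (1,3): δ = 41.66°  ·
  (1,4): δ = 20.92°  ✓
  (1,5): δ = 107.29°  ·
  (2,3): δ = 137.53°  ·
  (2,4): δ = 74.94°  ·
  (2,5): δ = 11.42°  ✓
  (3,4): δ = 117.42°  ·
  (3,5): δ = 31.05°  ✓
  (4,5): δ = 93.64°  ·
antipodal pairs: 4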